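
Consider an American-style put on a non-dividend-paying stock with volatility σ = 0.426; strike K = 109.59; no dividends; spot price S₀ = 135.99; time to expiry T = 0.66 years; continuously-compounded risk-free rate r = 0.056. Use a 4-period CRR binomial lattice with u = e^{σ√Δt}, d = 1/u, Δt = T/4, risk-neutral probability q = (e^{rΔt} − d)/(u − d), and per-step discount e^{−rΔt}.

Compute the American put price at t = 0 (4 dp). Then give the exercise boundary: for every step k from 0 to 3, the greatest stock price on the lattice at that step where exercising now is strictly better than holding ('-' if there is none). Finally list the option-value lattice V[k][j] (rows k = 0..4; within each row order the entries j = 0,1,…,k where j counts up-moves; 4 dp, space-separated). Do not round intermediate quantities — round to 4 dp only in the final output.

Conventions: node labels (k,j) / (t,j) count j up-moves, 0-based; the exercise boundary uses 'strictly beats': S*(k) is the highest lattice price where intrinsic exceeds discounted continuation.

params: Δt=0.16500 u=1.18892 d=0.84110 q=0.48354 e^(-rΔt)=0.99080
t_4 payoffs: 41.5284 13.3835 0.0000 0.0000 0.0000
t_3: node(3,0) S=80.9195 payoff=28.6705 vs cont=27.6625 → 28.6705 [stop]  node(3,1) S=114.3815 payoff=0.0000 vs cont=6.8485 → 6.8485 [wait]  node(3,2) S=161.6807 payoff=0.0000 vs cont=0.0000 → 0.0000 [wait]  node(3,3) S=228.5391 payoff=0.0000 vs cont=0.0000 → 0.0000 [wait]  ⇒ S*(3)=80.9195
t_2: node(2,0) S=96.2065 payoff=13.3835 vs cont=17.9521 → 17.9521 [wait]  node(2,1) S=135.9900 payoff=0.0000 vs cont=3.5045 → 3.5045 [wait]  node(2,2) S=192.2248 payoff=0.0000 vs cont=0.0000 → 0.0000 [wait]  ⇒ S*(2)=-
t_1: node(1,0) S=114.3815 payoff=0.0000 vs cont=10.8653 → 10.8653 [wait]  node(1,1) S=161.6807 payoff=0.0000 vs cont=1.7933 → 1.7933 [wait]  ⇒ S*(1)=-
t_0: node(0,0) S=135.9900 payoff=0.0000 vs cont=6.4191 → 6.4191 [wait]  ⇒ S*(0)=-

price = 6.4191
boundary = - - - 80.9195
tree:
6.4191
10.8653 1.7933
17.9521 3.5045 0.0000
28.6705 6.8485 0.0000 0.0000
41.5284 13.3835 0.0000 0.0000 0.0000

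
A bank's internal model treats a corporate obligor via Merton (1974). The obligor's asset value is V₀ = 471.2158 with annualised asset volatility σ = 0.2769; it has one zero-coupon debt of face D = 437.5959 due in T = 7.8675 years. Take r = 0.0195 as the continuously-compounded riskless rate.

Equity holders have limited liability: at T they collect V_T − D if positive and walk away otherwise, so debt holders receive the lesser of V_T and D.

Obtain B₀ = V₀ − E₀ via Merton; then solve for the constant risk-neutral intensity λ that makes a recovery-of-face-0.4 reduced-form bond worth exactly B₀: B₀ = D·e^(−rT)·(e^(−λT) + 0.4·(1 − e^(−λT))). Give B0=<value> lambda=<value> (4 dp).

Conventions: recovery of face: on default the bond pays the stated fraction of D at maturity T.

With assets at 471.2158 and a single debt payment of 437.5959 at 7.8675 years:
d₁ = [ln(V₀/D) + (r + σ²/2)T] / (σ√T)
   = [ln(471.2158/437.5959) + (0.0195 + 0.5·0.2769²)·7.8675] / (0.2769·√7.8675)
   = [0.074020 + 0.455031] / 0.776679 = 0.681172
d₂ = d₁ − σ√T = 0.681172 − 0.776679 = -0.095507
N(d₁) = 0.752119,  N(d₂) = 0.461956,  e^(−rT) = 0.857773
E₀ = V₀·N(d₁) − D·e^(−rT)·N(d₂)
   = 471.2158·0.752119 − 437.5959·0.857773·0.461956 = 181.011339
B₀ = V₀ − E₀ = 471.2158 − 181.011339 = 290.204461
e^(−λT) = (B₀·e^(rT)/D − 0.4)/(1 − 0.4) = (290.2045·1.165810/437.5959 − 0.4)/0.6 = 0.62190174
λ = −ln(0.62190174)/7.8675 = 0.060372

B0=290.2045 lambda=0.0604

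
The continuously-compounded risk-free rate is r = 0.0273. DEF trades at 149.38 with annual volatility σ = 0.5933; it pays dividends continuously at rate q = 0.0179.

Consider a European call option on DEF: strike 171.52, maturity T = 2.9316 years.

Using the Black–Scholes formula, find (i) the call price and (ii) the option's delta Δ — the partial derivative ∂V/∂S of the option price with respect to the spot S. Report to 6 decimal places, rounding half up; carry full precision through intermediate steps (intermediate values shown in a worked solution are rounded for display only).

price = 50.311673
Δ = 0.621565

σ√T = 0.5933·√2.9316 = 1.015843
d₁ = (ln(S/K) + (r−q+σ²/2)T) / (σ√T) = (ln(149.38/171.52) + (0.0273−0.0179+0.5933²/2)·2.9316) / 1.015843 = (-0.138206 + 0.543526) / 1.015843 = 0.398998
d₂ = d₁ − σ√T = 0.398998 − 1.015843 = -0.616845
e^{−rT} = 0.923086
e^{−qT} = 0.948877
N(d₁) = 0.655053,  N(d₂) = 0.268668
Call price V = S·e^{−qT}·N(d₁) − K·e^{−rT}·N(d₂) = 92.849328 − 42.537655 = 50.311673
Δ = e^{−qT}·N(d₁) = 0.621565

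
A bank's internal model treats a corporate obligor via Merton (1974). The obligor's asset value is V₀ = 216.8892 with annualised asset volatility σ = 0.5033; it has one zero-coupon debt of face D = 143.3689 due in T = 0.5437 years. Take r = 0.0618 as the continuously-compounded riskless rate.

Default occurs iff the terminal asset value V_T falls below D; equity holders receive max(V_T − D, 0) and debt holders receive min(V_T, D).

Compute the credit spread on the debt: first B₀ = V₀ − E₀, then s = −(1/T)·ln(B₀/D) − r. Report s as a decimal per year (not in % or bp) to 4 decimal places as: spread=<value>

spread=0.0474

Apply the equity-as-call identities (strike 143.3689, horizon 0.5437 years):
d₁ = [ln(V₀/D) + (r + σ²/2)T] / (σ√T)
   = [ln(216.8892/143.3689) + (0.0618 + 0.5·0.5033²)·0.5437] / (0.5033·√0.5437)
   = [0.413966 + 0.102463] / 0.371113 = 1.391566
d₂ = d₁ − σ√T = 1.391566 − 0.371113 = 1.020453
N(d₁) = 0.917973,  N(d₂) = 0.846243,  e^(−rT) = 0.966958
E₀ = V₀·N(d₁) − D·e^(−rT)·N(d₂)
   = 216.8892·0.917973 − 143.3689·0.966958·0.846243 = 81.782376
B₀ = V₀ − E₀ = 216.8892 − 81.782376 = 135.106824
spread = −(1/T)·ln(B₀/D) − r = −(1/0.5437)·ln(135.106824/143.3689) − 0.0618 = 0.04736916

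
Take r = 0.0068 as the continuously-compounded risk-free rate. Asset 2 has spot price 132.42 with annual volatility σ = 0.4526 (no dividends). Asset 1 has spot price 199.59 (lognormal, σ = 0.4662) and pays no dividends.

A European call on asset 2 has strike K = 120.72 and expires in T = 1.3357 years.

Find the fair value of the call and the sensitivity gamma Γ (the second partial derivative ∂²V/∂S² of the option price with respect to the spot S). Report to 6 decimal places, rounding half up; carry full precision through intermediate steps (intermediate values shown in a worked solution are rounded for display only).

price = 32.874890
Γ = 0.005191

σ√T = 0.4526·√1.3357 = 0.523081
d₁ = (ln(S/K) + (r+σ²/2)T) / (σ√T) = (ln(132.42/120.72) + (0.0068+0.4526²/2)·1.3357) / 0.523081 = (0.092505 + 0.145890) / 0.523081 = 0.455751
d₂ = d₁ − σ√T = 0.455751 − 0.523081 = -0.067330
e^{−rT} = 0.990958
N(d₁) = 0.675715,  N(d₂) = 0.473159
Call price V = S·N(d₁) − K·e^{−rT}·N(d₂) = 89.478227 − 56.603337 = 32.874890
φ(d₁) = (1/√(2π))·e^{−d₁²/2} = 0.359589
Γ = φ(d₁) / (S·σ·√T) = 0.005191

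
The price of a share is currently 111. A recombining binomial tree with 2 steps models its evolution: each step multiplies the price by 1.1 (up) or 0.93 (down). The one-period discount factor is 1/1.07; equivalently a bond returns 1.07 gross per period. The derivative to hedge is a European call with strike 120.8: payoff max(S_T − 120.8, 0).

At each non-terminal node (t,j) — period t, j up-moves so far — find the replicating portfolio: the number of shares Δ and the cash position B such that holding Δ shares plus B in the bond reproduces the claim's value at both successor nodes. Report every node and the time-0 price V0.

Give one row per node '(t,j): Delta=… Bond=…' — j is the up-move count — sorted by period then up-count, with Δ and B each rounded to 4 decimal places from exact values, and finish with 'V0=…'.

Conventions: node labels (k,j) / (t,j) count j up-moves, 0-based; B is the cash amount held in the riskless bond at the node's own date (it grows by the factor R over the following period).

Risk-neutral probability p* = (R−d)/(u−d) = (1.07−0.93)/(1.1−0.93) = 0.8235.
At maturity the claim pays: V(2,0)=0.0000, V(2,1)=0.0000, V(2,2)=13.5100
  t=1,j=0: stock 103.2300 → up 113.5530 (V=0.0000), down 96.0039 (V=0.0000). Price 0.0000; hedge Δ=0.0000, bond B=0.0000.
  t=1,j=1: stock 122.1000 → up 134.3100 (V=13.5100), down 113.5530 (V=0.0000). Price 10.3980; hedge Δ=0.6509, bond B=-69.0726.
  t=0,j=0: stock 111.0000 → up 122.1000 (V=10.3980), down 103.2300 (V=0.0000). Price 8.0029; hedge Δ=0.5510, bond B=-53.1620.
Check: Δ(0,0)·S0 + B(0,0) = 8.0029 = V0.

(0,0): Delta=0.5510 Bond=-53.1620
(1,0): Delta=0.0000 Bond=0.0000
(1,1): Delta=0.6509 Bond=-69.0726
V0=8.0029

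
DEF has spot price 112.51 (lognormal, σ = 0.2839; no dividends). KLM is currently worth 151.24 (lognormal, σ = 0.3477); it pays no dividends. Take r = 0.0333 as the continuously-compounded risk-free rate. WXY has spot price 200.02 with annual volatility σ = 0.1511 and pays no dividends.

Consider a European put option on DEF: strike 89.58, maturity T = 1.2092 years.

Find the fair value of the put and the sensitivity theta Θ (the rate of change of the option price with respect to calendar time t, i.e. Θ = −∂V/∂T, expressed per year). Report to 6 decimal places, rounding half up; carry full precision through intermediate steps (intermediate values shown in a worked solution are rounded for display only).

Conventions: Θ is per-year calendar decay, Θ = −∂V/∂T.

price = 3.299150
Θ = -2.770509

σ√T = 0.2839·√1.2092 = 0.312187
d₁ = (ln(S/K) + (r+σ²/2)T) / (σ√T) = (ln(112.51/89.58) + (0.0333+0.2839²/2)·1.2092) / 0.312187 = (0.227910 + 0.088997) / 0.312187 = 1.015119
d₂ = d₁ − σ√T = 1.015119 − 0.312187 = 0.702932
e^{−rT} = 0.960534
N(−d₁) = 0.155025,  N(−d₂) = 0.241049
Put price V = K·e^{−rT}·N(−d₂) − S·N(−d₁) = 20.740965 − 17.441815 = 3.299150
φ(d₁) = (1/√(2π))·e^{−d₁²/2} = 0.238313
Θ = −S·φ(d₁)·σ/(2√T) + r·K·e^{−rT}·N(−d₂) = −3.461183 + 0.690674 = -2.770509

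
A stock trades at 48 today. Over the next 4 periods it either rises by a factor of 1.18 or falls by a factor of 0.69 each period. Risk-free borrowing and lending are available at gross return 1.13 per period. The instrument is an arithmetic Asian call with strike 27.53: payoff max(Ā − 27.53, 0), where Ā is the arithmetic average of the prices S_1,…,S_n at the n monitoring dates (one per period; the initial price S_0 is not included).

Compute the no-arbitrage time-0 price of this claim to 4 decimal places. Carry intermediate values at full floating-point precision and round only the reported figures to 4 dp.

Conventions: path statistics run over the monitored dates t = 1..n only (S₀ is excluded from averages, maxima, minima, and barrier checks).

Risk-neutral up-probability p* = (R−d)/(u−d) = (1.13−0.69)/(1.18−0.69) = 0.8980; the claim prices as the p*-weighted sum of path payoffs discounted by R^4.
Enumerate all 2^4 = 16 price paths (U = up ×1.18, D = down ×0.69); each path with k up-moves has probability p*^k·(1−p*)^(4−k).
DDDD: Ā=20.6554, payoff=0.0000, prob=0.000108
UDDD: Ā=35.3237, payoff=7.7937, prob=0.000954
DUDD: Ā=29.4437, payoff=1.9137, prob=0.000954
UUDD: Ā=50.3529, payoff=22.8229, prob=0.008396
DDUD: Ā=25.3865, payoff=0.0000, prob=0.000954
UDUD: Ā=43.4145, payoff=15.8845, prob=0.008396
DUUD: Ā=37.5345, payoff=10.0045, prob=0.008396
UUUD: Ā=64.1895, payoff=36.6595, prob=0.073883
DDDU: Ā=22.5870, payoff=0.0000, prob=0.000954
UDDU: Ā=38.6270, payoff=11.0970, prob=0.008396
DUDU: Ā=32.7470, payoff=5.2170, prob=0.008396
UUDU: Ā=56.0022, payoff=28.4722, prob=0.073883
DDUU: Ā=28.6898, payoff=1.1598, prob=0.008396
UDUU: Ā=49.0638, payoff=21.5338, prob=0.073883
DUUU: Ā=43.1838, payoff=15.6538, prob=0.073883
UUUU: Ā=73.8505, payoff=46.3205, prob=0.650169
Price = Σ prob·payoff / R^4 = 38.240754 / 1.630474 = 23.4538

price = 23.4538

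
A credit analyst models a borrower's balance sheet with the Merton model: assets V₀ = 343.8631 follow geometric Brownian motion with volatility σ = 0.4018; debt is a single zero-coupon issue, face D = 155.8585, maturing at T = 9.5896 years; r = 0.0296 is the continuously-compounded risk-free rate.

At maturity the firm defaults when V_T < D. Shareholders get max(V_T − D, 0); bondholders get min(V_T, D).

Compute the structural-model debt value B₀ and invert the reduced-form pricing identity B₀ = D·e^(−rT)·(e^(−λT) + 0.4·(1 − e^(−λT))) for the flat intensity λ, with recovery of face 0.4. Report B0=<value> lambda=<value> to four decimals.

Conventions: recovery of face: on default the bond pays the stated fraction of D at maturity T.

With assets at 343.8631 and a single debt payment of 155.8585 at 9.5896 years:
d₁ = [ln(V₀/D) + (r + σ²/2)T] / (σ√T)
   = [ln(343.8631/155.8585) + (0.0296 + 0.5·0.4018²)·9.5896] / (0.4018·√9.5896)
   = [0.791295 + 1.057940] / 1.244257 = 1.486216
d₂ = d₁ − σ√T = 1.486216 − 1.244257 = 0.241959
N(d₁) = 0.931389,  N(d₂) = 0.595594,  e^(−rT) = 0.752878
E₀ = V₀·N(d₁) − D·e^(−rT)·N(d₂)
   = 343.8631·0.931389 − 155.8585·0.752878·0.595594 = 250.381871
B₀ = V₀ − E₀ = 343.8631 − 250.381871 = 93.481229
e^(−λT) = (B₀·e^(rT)/D − 0.4)/(1 − 0.4) = (93.4812·1.328237/155.8585 − 0.4)/0.6 = 0.66108839
λ = −ln(0.66108839)/9.5896 = 0.043158

B0=93.4812 lambda=0.0432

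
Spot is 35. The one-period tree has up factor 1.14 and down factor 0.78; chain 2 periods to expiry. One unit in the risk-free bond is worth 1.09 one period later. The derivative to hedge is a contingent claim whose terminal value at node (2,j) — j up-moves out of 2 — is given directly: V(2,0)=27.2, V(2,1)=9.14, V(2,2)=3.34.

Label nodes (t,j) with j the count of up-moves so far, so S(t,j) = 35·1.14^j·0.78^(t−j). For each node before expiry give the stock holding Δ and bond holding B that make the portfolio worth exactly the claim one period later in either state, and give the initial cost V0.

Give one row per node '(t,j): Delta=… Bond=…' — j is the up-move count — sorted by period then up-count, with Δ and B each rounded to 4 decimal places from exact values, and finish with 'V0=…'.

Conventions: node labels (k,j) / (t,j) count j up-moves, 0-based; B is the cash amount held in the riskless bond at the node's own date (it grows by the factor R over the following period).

(0,0): Delta=-0.5463 Bond=23.4865
(1,0): Delta=-1.8376 Bond=60.8532
(1,1): Delta=-0.4038 Bond=19.9144
V0=4.3663

The replicating-portfolio and risk-neutral prices coincide; use p* = (1.09−0.78)/(1.14−0.78) = 0.8611 for the latter.
Expiry values: V(2,0)=27.2000, V(2,1)=9.1400, V(2,2)=3.3400
(1,0): S=27.3000. Δ = (V_up−V_dn)/(S_up−S_dn) = (9.1400−27.2000)/(31.1220−21.2940) = -1.8376. V = [p*·9.1400 + (1−p*)·27.2000]/1.09 = 10.6865. B = V − Δ·S = 60.8532.
(1,1): S=39.9000. Δ = (V_up−V_dn)/(S_up−S_dn) = (3.3400−9.1400)/(45.4860−31.1220) = -0.4038. V = [p*·3.3400 + (1−p*)·9.1400]/1.09 = 3.8033. B = V − Δ·S = 19.9144.
(0,0): S=35.0000. Δ = (V_up−V_dn)/(S_up−S_dn) = (3.8033−10.6865)/(39.9000−27.3000) = -0.5463. V = [p*·3.8033 + (1−p*)·10.6865]/1.09 = 4.3663. B = V − Δ·S = 23.4865.
As a check, the time-0 holding Δ(0,0)·S0 + B(0,0) comes to 4.3663 — exactly V0.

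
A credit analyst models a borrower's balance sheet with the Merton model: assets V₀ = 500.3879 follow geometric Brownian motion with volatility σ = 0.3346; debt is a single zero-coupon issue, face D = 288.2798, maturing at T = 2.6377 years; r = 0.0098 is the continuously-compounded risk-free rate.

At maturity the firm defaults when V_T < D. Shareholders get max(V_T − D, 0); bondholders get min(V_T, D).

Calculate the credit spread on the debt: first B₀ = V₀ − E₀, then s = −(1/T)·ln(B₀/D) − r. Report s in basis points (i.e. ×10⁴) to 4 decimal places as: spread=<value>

spread=203.7424

Equity is a call on the firm's assets struck at D = 288.2798:
d₁ = [ln(V₀/D) + (r + σ²/2)T] / (σ√T)
   = [ln(500.3879/288.2798) + (0.0098 + 0.5·0.3346²)·2.6377] / (0.3346·√2.6377)
   = [0.551452 + 0.173504] / 0.543424 = 1.334053
d₂ = d₁ − σ√T = 1.334053 − 0.543424 = 0.790629
N(d₁) = 0.908907,  N(d₂) = 0.785420,  e^(−rT) = 0.974482
E₀ = V₀·N(d₁) − D·e^(−rT)·N(d₂)
   = 500.3879·0.908907 − 288.2798·0.974482·0.785420 = 234.163132
B₀ = V₀ − E₀ = 500.3879 − 234.163132 = 266.224768
spread = −(1/T)·ln(B₀/D) − r = −(1/2.6377)·ln(266.224768/288.2798) − 0.0098 = 0.02037424
in basis points: 0.02037424 × 10⁴ = 203.7424 bp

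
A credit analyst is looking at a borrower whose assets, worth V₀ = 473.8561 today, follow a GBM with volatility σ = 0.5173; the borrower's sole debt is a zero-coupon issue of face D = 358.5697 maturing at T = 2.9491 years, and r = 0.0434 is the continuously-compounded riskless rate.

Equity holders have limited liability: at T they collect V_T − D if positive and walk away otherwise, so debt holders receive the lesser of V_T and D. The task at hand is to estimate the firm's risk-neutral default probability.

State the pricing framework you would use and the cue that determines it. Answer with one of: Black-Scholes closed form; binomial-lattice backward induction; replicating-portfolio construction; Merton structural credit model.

Key observation: the asked-for credit quantity lives on the firm's capital structure — asset value, asset volatility, debt face 358.5697 — which is the structural model's domain.

framework: Merton structural credit model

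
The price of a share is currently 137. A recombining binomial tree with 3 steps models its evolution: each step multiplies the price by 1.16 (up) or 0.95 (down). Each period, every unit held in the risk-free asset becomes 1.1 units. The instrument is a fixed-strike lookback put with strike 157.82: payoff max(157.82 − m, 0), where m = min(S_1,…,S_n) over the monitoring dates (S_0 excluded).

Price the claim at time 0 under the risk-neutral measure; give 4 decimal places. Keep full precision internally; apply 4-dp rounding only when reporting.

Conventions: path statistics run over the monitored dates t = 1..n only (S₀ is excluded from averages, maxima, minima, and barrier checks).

price = 7.8275

Set p* = 0.7143 (from d < R < u); the path-dependent value is the discounted p*-expectation over all price paths.
Enumerate all 2^3 = 8 price paths (U = up ×1.16, D = down ×0.95); each path with k up-moves has probability p*^k·(1−p*)^(3−k).
DDD: m=117.4604, payoff=40.3596, prob=0.023324
UDD: m=143.4253, payoff=14.3947, prob=0.058309
DUD: m=130.1500, payoff=27.6700, prob=0.058309
UUD: m=158.9200, payoff=0.0000, prob=0.145773
DDU: m=123.6425, payoff=34.1775, prob=0.058309
UDU: m=150.9740, payoff=6.8460, prob=0.145773
DUU: m=130.1500, payoff=27.6700, prob=0.145773
UUU: m=158.9200, payoff=0.0000, prob=0.364431
Price = Σ prob·payoff / R^3 = 10.418429 / 1.331000 = 7.8275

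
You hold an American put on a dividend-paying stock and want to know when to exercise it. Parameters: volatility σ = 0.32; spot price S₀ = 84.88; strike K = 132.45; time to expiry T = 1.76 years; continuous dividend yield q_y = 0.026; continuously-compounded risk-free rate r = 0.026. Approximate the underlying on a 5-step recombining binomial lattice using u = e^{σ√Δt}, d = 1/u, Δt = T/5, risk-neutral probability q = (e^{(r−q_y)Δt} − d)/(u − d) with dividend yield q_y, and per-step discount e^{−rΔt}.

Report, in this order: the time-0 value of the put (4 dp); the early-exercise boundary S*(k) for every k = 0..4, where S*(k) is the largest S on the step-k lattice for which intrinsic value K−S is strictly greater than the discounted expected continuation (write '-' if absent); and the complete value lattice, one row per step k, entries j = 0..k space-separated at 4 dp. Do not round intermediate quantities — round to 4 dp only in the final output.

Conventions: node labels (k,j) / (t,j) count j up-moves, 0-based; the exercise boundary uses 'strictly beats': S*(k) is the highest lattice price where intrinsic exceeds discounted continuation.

params: Δt=0.35200 u=1.20907 d=0.82708 q=0.45268 e^(-rΔt)=0.99089
t_5 payoffs: 99.5996 84.4273 62.2475 29.8238 0.0000 0.0000
t_4: node(4,0) S=39.7186 payoff=92.7314 vs cont=91.8866 → 92.7314 [stop]  node(4,1) S=58.0630 payoff=74.3870 vs cont=73.7093 → 74.3870 [stop]  node(4,2) S=84.8800 payoff=47.5700 vs cont=47.1366 → 47.5700 [stop]  node(4,3) S=124.0826 payoff=8.3674 vs cont=16.1745 → 16.1745 [wait]  node(4,4) S=181.3914 payoff=0.0000 vs cont=0.0000 → 0.0000 [wait]  ⇒ S*(4)=84.8800
t_3: node(3,0) S=48.0227 payoff=84.4273 vs cont=83.6581 → 84.4273 [stop]  node(3,1) S=70.2025 payoff=62.2475 vs cont=61.6804 → 62.2475 [stop]  node(3,2) S=102.6262 payoff=29.8238 vs cont=33.0540 → 33.0540 [wait]  node(3,3) S=150.0251 payoff=0.0000 vs cont=8.7720 → 8.7720 [wait]  ⇒ S*(3)=70.2025
t_2: node(2,0) S=58.0630 payoff=74.3870 vs cont=73.7093 → 74.3870 [stop]  node(2,1) S=84.8800 payoff=47.5700 vs cont=48.5856 → 48.5856 [wait]  node(2,2) S=124.0826 payoff=8.3674 vs cont=21.8611 → 21.8611 [wait]  ⇒ S*(2)=58.0630
t_1: node(1,0) S=70.2025 payoff=62.2475 vs cont=62.1360 → 62.2475 [stop]  node(1,1) S=102.6262 payoff=29.8238 vs cont=36.1556 → 36.1556 [wait]  ⇒ S*(1)=70.2025
t_0: node(0,0) S=84.8800 payoff=47.5700 vs cont=49.9768 → 49.9768 [wait]  ⇒ S*(0)=-

price = 49.9768
boundary = - 70.2025 58.0630 70.2025 84.8800
tree:
49.9768
62.2475 36.1556
74.3870 48.5856 21.8611
84.4273 62.2475 33.0540 8.7720
92.7314 74.3870 47.5700 16.1745 0.0000
99.5996 84.4273 62.2475 29.8238 0.0000 0.0000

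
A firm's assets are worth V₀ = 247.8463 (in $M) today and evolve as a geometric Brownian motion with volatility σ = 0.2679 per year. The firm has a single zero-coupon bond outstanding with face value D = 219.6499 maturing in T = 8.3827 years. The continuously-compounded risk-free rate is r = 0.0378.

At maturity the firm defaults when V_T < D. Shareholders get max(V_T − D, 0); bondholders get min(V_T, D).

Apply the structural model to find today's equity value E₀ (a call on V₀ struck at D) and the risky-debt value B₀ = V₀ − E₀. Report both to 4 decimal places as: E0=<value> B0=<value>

Equity is a call on the firm's assets struck at D = 219.6499:
d₁ = [ln(V₀/D) + (r + σ²/2)T] / (σ√T)
   = [ln(247.8463/219.6499) + (0.0378 + 0.5·0.2679²)·8.3827] / (0.2679·√8.3827)
   = [0.120774 + 0.617681] / 0.775648 = 0.952049
d₂ = d₁ − σ√T = 0.952049 − 0.775648 = 0.176401
N(d₁) = 0.829464,  N(d₂) = 0.570011,  e^(−rT) = 0.728428
E₀ = V₀·N(d₁) − D·e^(−rT)·N(d₂)
   = 247.8463·0.829464 − 219.6499·0.728428·0.570011 = 114.378333
B₀ = V₀ − E₀ = 247.8463 − 114.378333 = 133.467967

E0=114.3783 B0=133.4680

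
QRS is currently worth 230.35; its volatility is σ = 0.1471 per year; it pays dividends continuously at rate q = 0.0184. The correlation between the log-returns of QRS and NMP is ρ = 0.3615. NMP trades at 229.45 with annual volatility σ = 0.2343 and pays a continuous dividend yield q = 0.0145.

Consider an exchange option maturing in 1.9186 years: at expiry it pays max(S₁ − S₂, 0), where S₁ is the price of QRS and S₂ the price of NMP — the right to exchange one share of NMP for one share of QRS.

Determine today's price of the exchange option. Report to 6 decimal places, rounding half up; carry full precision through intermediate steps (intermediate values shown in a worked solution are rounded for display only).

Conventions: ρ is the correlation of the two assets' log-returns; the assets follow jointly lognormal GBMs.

σ_eff = √(σ₁² + σ₂² − 2ρσ₁σ₂) = √(0.1471² + 0.2343² − 2·0.3615·0.1471·0.2343) = 0.227192
d₁ = (ln(S₁/S₂) + (q₂ − q₁ + σ_eff²/2)T) / (σ_eff√T) = (ln(230.35/229.45) + (0.0145 − 0.0184 + 0.025808)·1.9186) / 0.314692 = 0.146009
d₂ = d₁ − σ_eff√T = 0.146009 − 0.314692 = -0.168683
N(d₁) = 0.558043,  N(d₂) = 0.433023
V = S₁·e^{−q₁T}·N(d₁) − S₂·e^{−q₂T}·N(d₂) = 124.086371 − 96.631098 = 27.455273
Key observation: no risk-free rate is needed — with the second asset as numeraire the exchange option is a call on the ratio S₁/S₂, and r cancels out of the value.

exchange price = 27.455273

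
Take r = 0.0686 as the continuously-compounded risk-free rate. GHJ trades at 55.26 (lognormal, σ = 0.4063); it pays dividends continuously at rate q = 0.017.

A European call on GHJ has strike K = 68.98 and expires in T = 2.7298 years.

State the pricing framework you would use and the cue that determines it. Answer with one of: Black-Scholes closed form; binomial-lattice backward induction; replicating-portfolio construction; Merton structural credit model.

framework: Black-Scholes closed form

Key observation: everything needed for the exact continuous-time valuation of the European call on GHJ (strike 68.98) is given, and no feature rules the closed form out.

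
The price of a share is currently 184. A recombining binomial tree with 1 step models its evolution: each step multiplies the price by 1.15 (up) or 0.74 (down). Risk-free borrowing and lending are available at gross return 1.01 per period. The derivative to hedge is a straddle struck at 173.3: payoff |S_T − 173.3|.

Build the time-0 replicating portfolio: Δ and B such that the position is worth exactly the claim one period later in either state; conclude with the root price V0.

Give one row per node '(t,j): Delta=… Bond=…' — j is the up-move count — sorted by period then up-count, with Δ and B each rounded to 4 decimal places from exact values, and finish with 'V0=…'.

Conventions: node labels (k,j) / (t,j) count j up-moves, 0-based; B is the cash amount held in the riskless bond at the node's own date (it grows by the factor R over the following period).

No-arbitrage ⇒ martingale measure with p* = (R−d)/(u−d) = 0.6585.
Terminal payoffs: V(1,0)=37.1400, V(1,1)=38.3000
Node (0,0) S=184.0000: V=(p*·38.3000+(1−p*)·37.1400)/1.01=37.5286; Δ=(38.3000−37.1400)/(211.6000−136.1600)=0.0154; B=V−Δ·S=34.6993
As a check, the time-0 holding Δ(0,0)·S0 + B(0,0) comes to 37.5286 — exactly V0.

(0,0): Delta=0.0154 Bond=34.6993
V0=37.5286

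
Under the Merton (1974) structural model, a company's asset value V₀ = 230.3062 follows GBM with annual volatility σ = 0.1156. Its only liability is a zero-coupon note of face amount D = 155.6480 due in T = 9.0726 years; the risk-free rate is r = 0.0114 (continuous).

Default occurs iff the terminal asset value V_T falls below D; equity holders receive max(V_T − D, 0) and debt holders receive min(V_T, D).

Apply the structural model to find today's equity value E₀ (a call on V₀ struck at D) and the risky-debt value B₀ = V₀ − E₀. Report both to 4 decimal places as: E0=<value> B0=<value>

With assets at 230.3062 and a single debt payment of 155.6480 at 9.0726 years:
d₁ = [ln(V₀/D) + (r + σ²/2)T] / (σ√T)
   = [ln(230.3062/155.6480) + (0.0114 + 0.5·0.1156²)·9.0726] / (0.1156·√9.0726)
   = [0.391813 + 0.164048] / 0.348196 = 1.596401
d₂ = d₁ − σ√T = 1.596401 − 0.348196 = 1.248206
N(d₁) = 0.944800,  N(d₂) = 0.894022,  e^(−rT) = 0.901741
E₀ = V₀·N(d₁) − D·e^(−rT)·N(d₂)
   = 230.3062·0.944800 − 155.6480·0.901741·0.894022 = 92.113612
B₀ = V₀ − E₀ = 230.3062 − 92.113612 = 138.192588

E0=92.1136 B0=138.1926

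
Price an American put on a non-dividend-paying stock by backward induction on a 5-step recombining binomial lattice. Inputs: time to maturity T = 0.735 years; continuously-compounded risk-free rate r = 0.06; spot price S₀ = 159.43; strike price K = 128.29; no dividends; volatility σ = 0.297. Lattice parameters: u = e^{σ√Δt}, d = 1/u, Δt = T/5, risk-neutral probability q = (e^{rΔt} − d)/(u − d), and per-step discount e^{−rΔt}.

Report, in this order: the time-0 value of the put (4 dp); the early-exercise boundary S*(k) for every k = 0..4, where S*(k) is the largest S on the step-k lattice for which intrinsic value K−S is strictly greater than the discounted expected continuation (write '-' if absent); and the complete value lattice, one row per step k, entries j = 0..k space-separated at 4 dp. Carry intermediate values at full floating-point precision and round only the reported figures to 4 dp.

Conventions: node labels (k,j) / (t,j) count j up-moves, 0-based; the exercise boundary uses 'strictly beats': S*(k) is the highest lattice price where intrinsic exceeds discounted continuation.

params: Δt=0.14700 u=1.12061 d=0.89237 q=0.51038 e^(-rΔt)=0.99122
t_5 payoffs: 38.0703 14.9955 0.0000 0.0000 0.0000 0.0000
t_4: node(4,0) S=101.1009 payoff=27.1891 vs cont=26.0626 → 27.1891 [stop]  node(4,1) S=126.9587 payoff=1.3313 vs cont=7.2777 → 7.2777 [wait]  node(4,2) S=159.4300 payoff=0.0000 vs cont=0.0000 → 0.0000 [wait]  node(4,3) S=200.2062 payoff=0.0000 vs cont=0.0000 → 0.0000 [wait]  node(4,4) S=251.4115 payoff=0.0000 vs cont=0.0000 → 0.0000 [wait]  ⇒ S*(4)=101.1009
t_3: node(3,0) S=113.2945 payoff=14.9955 vs cont=16.8772 → 16.8772 [wait]  node(3,1) S=142.2710 payoff=0.0000 vs cont=3.5320 → 3.5320 [wait]  node(3,2) S=178.6586 payoff=0.0000 vs cont=0.0000 → 0.0000 [wait]  node(3,3) S=224.3527 payoff=0.0000 vs cont=0.0000 → 0.0000 [wait]  ⇒ S*(3)=-
t_2: node(2,0) S=126.9587 payoff=1.3313 vs cont=9.9777 → 9.9777 [wait]  node(2,1) S=159.4300 payoff=0.0000 vs cont=1.7142 → 1.7142 [wait]  node(2,2) S=200.2062 payoff=0.0000 vs cont=0.0000 → 0.0000 [wait]  ⇒ S*(2)=-
t_1: node(1,0) S=142.2710 payoff=0.0000 vs cont=5.7096 → 5.7096 [wait]  node(1,1) S=178.6586 payoff=0.0000 vs cont=0.8319 → 0.8319 [wait]  ⇒ S*(1)=-
t_0: node(0,0) S=159.4300 payoff=0.0000 vs cont=3.1919 → 3.1919 [wait]  ⇒ S*(0)=-

price = 3.1919
boundary = - - - - 101.1009
tree:
3.1919
5.7096 0.8319
9.9777 1.7142 0.0000
16.8772 3.5320 0.0000 0.0000
27.1891 7.2777 0.0000 0.0000 0.0000
38.0703 14.9955 0.0000 0.0000 0.0000 0.0000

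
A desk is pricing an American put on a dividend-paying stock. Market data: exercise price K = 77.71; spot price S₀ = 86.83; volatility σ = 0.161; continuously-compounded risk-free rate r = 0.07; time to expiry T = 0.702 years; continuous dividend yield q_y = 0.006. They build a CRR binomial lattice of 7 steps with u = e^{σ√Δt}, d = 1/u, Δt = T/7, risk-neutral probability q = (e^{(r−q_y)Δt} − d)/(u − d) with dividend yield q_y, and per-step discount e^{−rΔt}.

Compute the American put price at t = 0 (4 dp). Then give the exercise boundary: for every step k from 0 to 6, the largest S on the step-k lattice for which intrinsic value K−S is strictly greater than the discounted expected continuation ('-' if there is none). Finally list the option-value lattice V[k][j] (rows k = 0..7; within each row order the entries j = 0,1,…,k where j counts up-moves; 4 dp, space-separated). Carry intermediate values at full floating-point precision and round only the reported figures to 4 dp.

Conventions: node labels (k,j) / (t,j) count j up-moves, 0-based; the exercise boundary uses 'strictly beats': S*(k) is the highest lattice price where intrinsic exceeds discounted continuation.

params: Δt=0.10029 u=1.05231 d=0.95029 q=0.55037 e^(-rΔt)=0.99300
t_7 payoffs: 16.9425 10.4191 3.1953 0.0000 0.0000 0.0000 0.0000 0.0000
t_6: node(6,0) S=63.9461 payoff=13.7639 vs cont=13.2588 → 13.7639 [stop]  node(6,1) S=70.8107 payoff=6.8993 vs cont=6.3982 → 6.8993 [stop]  node(6,2) S=78.4124 payoff=0.0000 vs cont=1.4266 → 1.4266 [wait]  node(6,3) S=86.8300 payoff=0.0000 vs cont=0.0000 → 0.0000 [wait]  node(6,4) S=96.1513 payoff=0.0000 vs cont=0.0000 → 0.0000 [wait]  node(6,5) S=106.4732 payoff=0.0000 vs cont=0.0000 → 0.0000 [wait]  node(6,6) S=117.9032 payoff=0.0000 vs cont=0.0000 → 0.0000 [wait]  ⇒ S*(6)=70.8107
t_5: node(5,0) S=67.2909 payoff=10.4191 vs cont=9.9159 → 10.4191 [stop]  node(5,1) S=74.5147 payoff=3.1953 vs cont=3.8601 → 3.8601 [wait]  node(5,2) S=82.5139 payoff=0.0000 vs cont=0.6370 → 0.6370 [wait]  node(5,3) S=91.3719 payoff=0.0000 vs cont=0.0000 → 0.0000 [wait]  node(5,4) S=101.1807 payoff=0.0000 vs cont=0.0000 → 0.0000 [wait]  node(5,5) S=112.0426 payoff=0.0000 vs cont=0.0000 → 0.0000 [wait]  ⇒ S*(5)=67.2909
t_4: node(4,0) S=70.8107 payoff=6.8993 vs cont=6.7615 → 6.8993 [stop]  node(4,1) S=78.4124 payoff=0.0000 vs cont=2.0716 → 2.0716 [wait]  node(4,2) S=86.8300 payoff=0.0000 vs cont=0.2844 → 0.2844 [wait]  node(4,3) S=96.1513 payoff=0.0000 vs cont=0.0000 → 0.0000 [wait]  node(4,4) S=106.4732 payoff=0.0000 vs cont=0.0000 → 0.0000 [wait]  ⇒ S*(4)=70.8107
t_3: node(3,0) S=74.5147 payoff=3.1953 vs cont=4.2125 → 4.2125 [wait]  node(3,1) S=82.5139 payoff=0.0000 vs cont=1.0803 → 1.0803 [wait]  node(3,2) S=91.3719 payoff=0.0000 vs cont=0.1270 → 0.1270 [wait]  node(3,3) S=101.1807 payoff=0.0000 vs cont=0.0000 → 0.0000 [wait]  ⇒ S*(3)=-
t_2: node(2,0) S=78.4124 payoff=0.0000 vs cont=2.4713 → 2.4713 [wait]  node(2,1) S=86.8300 payoff=0.0000 vs cont=0.5517 → 0.5517 [wait]  node(2,2) S=96.1513 payoff=0.0000 vs cont=0.0567 → 0.0567 [wait]  ⇒ S*(2)=-
t_1: node(1,0) S=82.5139 payoff=0.0000 vs cont=1.4049 → 1.4049 [wait]  node(1,1) S=91.3719 payoff=0.0000 vs cont=0.2773 → 0.2773 [wait]  ⇒ S*(1)=-
t_0: node(0,0) S=86.8300 payoff=0.0000 vs cont=0.7788 → 0.7788 [wait]  ⇒ S*(0)=-

price = 0.7788
boundary = - - - - 70.8107 67.2909 70.8107
tree:
0.7788
1.4049 0.2773
2.4713 0.5517 0.0567
4.2125 1.0803 0.1270 0.0000
6.8993 2.0716 0.2844 0.0000 0.0000
10.4191 3.8601 0.6370 0.0000 0.0000 0.0000
13.7639 6.8993 1.4266 0.0000 0.0000 0.0000 0.0000
16.9425 10.4191 3.1953 0.0000 0.0000 0.0000 0.0000 0.0000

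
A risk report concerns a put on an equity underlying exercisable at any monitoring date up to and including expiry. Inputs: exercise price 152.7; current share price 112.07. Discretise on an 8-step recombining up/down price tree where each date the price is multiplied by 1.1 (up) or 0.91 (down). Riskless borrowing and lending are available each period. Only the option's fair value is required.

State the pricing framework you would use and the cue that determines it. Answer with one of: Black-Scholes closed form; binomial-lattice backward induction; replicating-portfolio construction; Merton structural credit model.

framework: binomial-lattice backward induction

Key observation: the exercise right at every one of the 8 steps is what matters: each node needs max(152.7 − S, continuation), which only the stepwise tree valuation starting from spot 112.07 delivers.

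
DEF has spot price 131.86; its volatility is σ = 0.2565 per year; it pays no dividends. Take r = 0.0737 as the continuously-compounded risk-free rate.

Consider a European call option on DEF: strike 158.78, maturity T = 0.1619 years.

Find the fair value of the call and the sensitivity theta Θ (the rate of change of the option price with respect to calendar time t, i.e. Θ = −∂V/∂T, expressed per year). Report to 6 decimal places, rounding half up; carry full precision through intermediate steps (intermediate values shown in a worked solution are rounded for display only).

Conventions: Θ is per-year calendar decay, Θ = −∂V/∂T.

σ√T = 0.2565·√0.1619 = 0.103207
d₁ = (ln(S/K) + (r+σ²/2)T) / (σ√T) = (ln(131.86/158.78) + (0.0737+0.2565²/2)·0.1619) / 0.103207 = (-0.185779 + 0.017258) / 0.103207 = -1.632838
d₂ = d₁ − σ√T = -1.632838 − 0.103207 = -1.736045
e^{−rT} = 0.988139
N(d₁) = 0.051252,  N(d₂) = 0.041278
Call price V = S·N(d₁) − K·e^{−rT}·N(d₂) = 6.758030 − 6.476369 = 0.281661
φ(d₁) = (1/√(2π))·e^{−d₁²/2} = 0.105187
Θ = −S·φ(d₁)·σ/(2√T) − r·K·e^{−rT}·N(d₂) = −4.420872 − 0.477308 = -4.898180

price = 0.281661
Θ = -4.898180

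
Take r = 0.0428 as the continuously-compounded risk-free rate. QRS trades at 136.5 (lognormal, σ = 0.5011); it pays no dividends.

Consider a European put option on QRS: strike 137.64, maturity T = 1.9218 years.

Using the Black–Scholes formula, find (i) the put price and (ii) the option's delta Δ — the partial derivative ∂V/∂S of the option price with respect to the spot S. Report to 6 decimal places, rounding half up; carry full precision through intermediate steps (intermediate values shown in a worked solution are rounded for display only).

price = 31.090382
Δ = -0.324998

σ√T = 0.5011·√1.9218 = 0.694670
d₁ = (ln(S/K) + (r+σ²/2)T) / (σ√T) = (ln(136.5/137.64) + (0.0428+0.5011²/2)·1.9218) / 0.694670 = (-0.008317 + 0.323536) / 0.694670 = 0.453768
d₂ = d₁ − σ√T = 0.453768 − 0.694670 = -0.240902
e^{−rT} = 0.921039
N(−d₁) = 0.324998,  N(−d₂) = 0.595184
Put price V = K·e^{−rT}·N(−d₂) − S·N(−d₁) = 75.452579 − 44.362197 = 31.090382
Δ = −N(−d₁) = -0.324998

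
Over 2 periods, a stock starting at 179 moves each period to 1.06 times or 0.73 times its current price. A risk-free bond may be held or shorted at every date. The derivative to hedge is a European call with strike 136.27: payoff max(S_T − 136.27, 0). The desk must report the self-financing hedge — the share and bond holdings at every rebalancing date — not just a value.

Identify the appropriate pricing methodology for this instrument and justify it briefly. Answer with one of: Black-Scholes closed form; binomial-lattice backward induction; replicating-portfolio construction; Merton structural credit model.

Key observation: the deliverable is the dynamic trading strategy on the 2-step tree (spot 179, moves 1.06 and 0.73), so the valuation must go through the node-by-node replicating-portfolio solve.

framework: replicating-portfolio construction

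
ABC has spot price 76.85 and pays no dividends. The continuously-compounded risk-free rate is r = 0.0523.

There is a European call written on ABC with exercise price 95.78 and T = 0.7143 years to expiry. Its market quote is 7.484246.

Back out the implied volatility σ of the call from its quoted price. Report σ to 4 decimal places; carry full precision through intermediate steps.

At σ = 0.4906 the Black–Scholes value reproduces the quote:
σ√T = 0.4906·√0.7143 = 0.414637
d₁ = (ln(S/K) + (r+σ²/2)T) / (σ√T) = (ln(76.85/95.78) + (0.0523+0.4906²/2)·0.7143) / 0.414637 = (-0.220198 + 0.123320) / 0.414637 = -0.233647
d₂ = d₁ − σ√T = -0.233647 − 0.414637 = -0.648284
e^{−rT} = 0.963331
N(d₁) = 0.407629,  N(d₂) = 0.258401
V = S·N(d₁) − K·e^{−rT}·N(d₂) = 31.326326 − 23.842080 = 7.484246 (matching the quote); vega is positive throughout, so no other σ reproduces this price

sigma = 0.4906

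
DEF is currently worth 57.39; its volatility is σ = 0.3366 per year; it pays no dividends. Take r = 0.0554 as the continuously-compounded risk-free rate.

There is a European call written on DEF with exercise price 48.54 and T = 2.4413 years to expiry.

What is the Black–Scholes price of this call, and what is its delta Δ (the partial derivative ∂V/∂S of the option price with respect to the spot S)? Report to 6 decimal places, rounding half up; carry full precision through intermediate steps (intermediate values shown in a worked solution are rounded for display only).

price = 19.459614
Δ = 0.799146

σ√T = 0.3366·√2.4413 = 0.525926
d₁ = (ln(S/K) + (r+σ²/2)T) / (σ√T) = (ln(57.39/48.54) + (0.0554+0.3366²/2)·2.4413) / 0.525926 = (0.167482 + 0.273547) / 0.525926 = 0.838576
d₂ = d₁ − σ√T = 0.838576 − 0.525926 = 0.312650
e^{−rT} = 0.873499
N(d₁) = 0.799146,  N(d₂) = 0.622727
Call price V = S·N(d₁) − K·e^{−rT}·N(d₂) = 45.863010 − 26.403396 = 19.459614
Δ = N(d₁) = 0.799146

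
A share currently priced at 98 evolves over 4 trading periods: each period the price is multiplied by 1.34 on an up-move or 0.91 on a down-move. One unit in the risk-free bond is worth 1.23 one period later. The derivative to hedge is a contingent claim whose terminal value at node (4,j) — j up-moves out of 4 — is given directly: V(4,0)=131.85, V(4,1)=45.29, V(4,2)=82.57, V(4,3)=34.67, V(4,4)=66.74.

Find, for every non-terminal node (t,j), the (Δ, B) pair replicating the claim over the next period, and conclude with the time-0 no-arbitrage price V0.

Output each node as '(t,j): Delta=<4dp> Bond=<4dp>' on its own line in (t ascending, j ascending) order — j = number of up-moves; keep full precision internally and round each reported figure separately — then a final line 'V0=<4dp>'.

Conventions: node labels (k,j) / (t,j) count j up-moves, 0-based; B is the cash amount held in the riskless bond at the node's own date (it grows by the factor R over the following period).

(0,0): Delta=-0.0401 Bond=28.3369
(1,0): Delta=-0.3102 Bond=58.9453
(1,1): Delta=0.0230 Bond=26.5732
(2,0): Delta=0.1305 Bond=36.7388
(2,1): Delta=-0.4131 Bond=84.7966
(2,2): Delta=0.1248 Bond=14.7717
(3,0): Delta=-2.7258 Bond=256.1261
(3,1): Delta=0.7972 Bond=-27.3210
(3,2): Delta=-0.6956 Bond=149.5445
(3,3): Delta=0.3163 Bond=-26.9911
V0=24.4084

Under the risk-neutral measure, an up-move has probability p* = (R−d)/(u−d) = 0.7442 and values discount at R = 1.23.
Terminal payoffs: V(4,0)=131.8500, V(4,1)=45.2900, V(4,2)=82.5700, V(4,3)=34.6700, V(4,4)=66.7400
Node (3,0) S=73.8500: V=(p*·45.2900+(1−p*)·131.8500)/1.23=54.8238; Δ=(45.2900−131.8500)/(98.9589−67.2035)=-2.7258; B=V−Δ·S=256.1261
Node (3,1) S=108.7461: V=(p*·82.5700+(1−p*)·45.2900)/1.23=59.3766; Δ=(82.5700−45.2900)/(145.7198−98.9589)=0.7972; B=V−Δ·S=-27.3210
Node (3,2) S=160.1316: V=(p*·34.6700+(1−p*)·82.5700)/1.23=38.1492; Δ=(34.6700−82.5700)/(214.5764−145.7198)=-0.6956; B=V−Δ·S=149.5445
Node (3,3) S=235.7982: V=(p*·66.7400+(1−p*)·34.6700)/1.23=47.5903; Δ=(66.7400−34.6700)/(315.9696−214.5764)=0.3163; B=V−Δ·S=-26.9911
Node (2,0) S=81.1538: V=(p*·59.3766+(1−p*)·54.8238)/1.23=47.3268; Δ=(59.3766−54.8238)/(108.7461−73.8500)=0.1305; B=V−Δ·S=36.7388
Node (2,1) S=119.5012: V=(p*·38.1492+(1−p*)·59.3766)/1.23=35.4305; Δ=(38.1492−59.3766)/(160.1316−108.7461)=-0.4131; B=V−Δ·S=84.7966
Node (2,2) S=175.9688: V=(p*·47.5903+(1−p*)·38.1492)/1.23=36.7277; Δ=(47.5903−38.1492)/(235.7982−160.1316)=0.1248; B=V−Δ·S=14.7717
Node (1,0) S=89.1800: V=(p*·35.4305+(1−p*)·47.3268)/1.23=31.2794; Δ=(35.4305−47.3268)/(119.5012−81.1538)=-0.3102; B=V−Δ·S=58.9453
Node (1,1) S=131.3200: V=(p*·36.7277+(1−p*)·35.4305)/1.23=29.5901; Δ=(36.7277−35.4305)/(175.9688−119.5012)=0.0230; B=V−Δ·S=26.5732
Node (0,0) S=98.0000: V=(p*·29.5901+(1−p*)·31.2794)/1.23=24.4084; Δ=(29.5901−31.2794)/(131.3200−89.1800)=-0.0401; B=V−Δ·S=28.3369
Sanity check at the root: Δ(0,0)·S0 + B(0,0) reproduces V0 = 24.4084.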